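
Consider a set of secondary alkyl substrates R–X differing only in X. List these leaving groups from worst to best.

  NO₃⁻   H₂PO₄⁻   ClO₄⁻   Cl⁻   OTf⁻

OTf⁻: pKₐ(CF₃SO₃H (triflic acid)) ≈ -14
ClO₄⁻: pKₐ(HClO₄) ≈ -10
Cl⁻: pKₐ(HCl) ≈ -7
NO₃⁻: pKₐ(HNO₃) ≈ -1.3
H₂PO₄⁻: pKₐ(H₃PO₄) ≈ 2.1
The question asks for worst first, so the sequence is read in increasing leaving-group ability.

H₂PO₄⁻ < NO₃⁻ < Cl⁻ < ClO₄⁻ < OTf⁻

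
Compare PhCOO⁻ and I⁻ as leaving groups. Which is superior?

I⁻

I⁻ is the better leaving group.
pKₐ(HI) ≈ -10 versus pKₐ(C₆H₅COOH) ≈ 4.2: I⁻ is the much weaker base.
Large, highly polarisable; very weak base.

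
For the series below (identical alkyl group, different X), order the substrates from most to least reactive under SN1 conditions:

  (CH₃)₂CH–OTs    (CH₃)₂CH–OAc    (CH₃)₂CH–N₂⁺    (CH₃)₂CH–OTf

(CH₃)₂CH–N₂⁺ > (CH₃)₂CH–OTf > (CH₃)₂CH–OTs > (CH₃)₂CH–OAc

Same R in every case — rank the leaving groups.
Leaving-group ability tracks the stability of the departed species; conjugate-acid pKₐ is the usual yardstick (lower pKₐ → better LG).
(CH₃)₂CH–N₂⁺ loses N₂: no meaningful conjugate acid; N₂ departs as an exceptionally stable neutral molecule
(CH₃)₂CH–OTf loses OTf⁻: pKₐ(CF₃SO₃H (triflic acid)) ≈ -14
(CH₃)₂CH–OTs loses OTs⁻: pKₐ(p-CH₃C₆H₄SO₃H (TsOH)) ≈ -2.8
(CH₃)₂CH–OAc loses AcO⁻: pKₐ(CH₃COOH) ≈ 4.8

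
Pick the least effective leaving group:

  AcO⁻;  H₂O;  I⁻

Rank by basicity of the departing species: weakest base leaves most easily.
I⁻: pKₐ(HI) ≈ -10
H₂O: pKₐ(H₃O⁺) ≈ -1.7
AcO⁻: pKₐ(CH₃COOH) ≈ 4.8

AcO⁻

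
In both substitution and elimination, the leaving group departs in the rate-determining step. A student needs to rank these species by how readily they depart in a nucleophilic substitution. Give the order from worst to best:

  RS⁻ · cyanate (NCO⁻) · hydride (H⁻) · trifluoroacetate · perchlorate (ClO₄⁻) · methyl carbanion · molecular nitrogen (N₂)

methyl carbanion < hydride (H⁻) < RS⁻ < cyanate (NCO⁻) < trifluoroacetate < perchlorate (ClO₄⁻) < molecular nitrogen (N₂)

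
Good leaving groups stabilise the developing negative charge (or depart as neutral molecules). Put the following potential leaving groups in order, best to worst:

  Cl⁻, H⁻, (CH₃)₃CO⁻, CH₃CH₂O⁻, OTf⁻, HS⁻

OTf⁻ > Cl⁻ > HS⁻ > CH₃CH₂O⁻ > (CH₃)₃CO⁻ > H⁻

The more stable X⁻ (or X) is on its own — i.e. the weaker a base it is — the better a leaving group it makes.
OTf⁻: pKₐ(CF₃SO₃H (triflic acid)) ≈ -14
Cl⁻: pKₐ(HCl) ≈ -7
HS⁻: pKₐ(H₂S) ≈ 7 — larger and more polarisable than the oxygen analogue
CH₃CH₂O⁻: pKₐ(CH₃CH₂OH) ≈ 16 — strong base; alkoxides do not leave unassisted
(CH₃)₃CO⁻: pKₐ(t-BuOH) ≈ 18
H⁻: pKₐ(H₂) ≈ 36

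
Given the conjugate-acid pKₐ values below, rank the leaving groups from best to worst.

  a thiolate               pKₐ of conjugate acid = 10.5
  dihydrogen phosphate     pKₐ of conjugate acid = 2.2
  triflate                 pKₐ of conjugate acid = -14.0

Lower conjugate-acid pKₐ ⇒ weaker base ⇒ better leaving group.
Sorting by the given values: triflate (-14.0), dihydrogen phosphate (2.2), a thiolate (10.5).

triflate > dihydrogen phosphate > a thiolate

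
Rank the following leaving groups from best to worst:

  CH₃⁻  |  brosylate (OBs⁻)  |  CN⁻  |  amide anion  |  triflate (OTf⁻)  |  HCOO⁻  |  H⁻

triflate (OTf⁻) > brosylate (OBs⁻) > HCOO⁻ > CN⁻ > H⁻ > amide anion > CH₃⁻

Leaving-group ability tracks the stability of the departed species; conjugate-acid pKₐ is the usual yardstick (lower pKₐ → better LG).
triflate (OTf⁻): pKₐ(CF₃SO₃H (triflic acid)) ≈ -14
brosylate (OBs⁻): pKₐ(p-BrC₆H₄SO₃H) ≈ -2.8
HCOO⁻: pKₐ(HCOOH) ≈ 3.8
CN⁻: pKₐ(HCN) ≈ 9.2
H⁻: pKₐ(H₂) ≈ 36
amide anion: pKₐ(NH₃) ≈ 38
CH₃⁻: pKₐ(CH₄) ≈ 48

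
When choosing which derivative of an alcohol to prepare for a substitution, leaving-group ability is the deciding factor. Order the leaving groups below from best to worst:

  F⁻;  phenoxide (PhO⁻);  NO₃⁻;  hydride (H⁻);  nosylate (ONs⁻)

nosylate (ONs⁻) > NO₃⁻ > F⁻ > phenoxide (PhO⁻) > hydride (H⁻)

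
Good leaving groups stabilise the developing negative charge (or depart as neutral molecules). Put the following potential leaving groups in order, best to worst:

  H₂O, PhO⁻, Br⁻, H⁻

Leaving-group ability tracks the stability of the departed species; conjugate-acid pKₐ is the usual yardstick (lower pKₐ → better LG).
Br⁻: pKₐ(HBr) ≈ -9 — weak base; good leaving group
H₂O: pKₐ(H₃O⁺) ≈ -1.7 — neutral; leaves from a protonated alcohol (R–OH₂⁺)
PhO⁻: pKₐ(C₆H₅OH (phenol)) ≈ 10 — resonance into the ring helps, but still a poor LG
H⁻: pKₐ(H₂) ≈ 36 — extremely strong base; leaves only in special hydride-transfer contexts

Br⁻ > H₂O > PhO⁻ > H⁻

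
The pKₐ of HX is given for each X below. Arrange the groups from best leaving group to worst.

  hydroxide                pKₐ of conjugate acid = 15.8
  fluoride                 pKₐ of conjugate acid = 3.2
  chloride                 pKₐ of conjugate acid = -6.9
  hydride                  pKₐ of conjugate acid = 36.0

chloride > fluoride > hydroxide > hydride

Lower conjugate-acid pKₐ ⇒ weaker base ⇒ better leaving group.
Sorting by the given values: chloride (-6.9), fluoride (3.2), hydroxide (15.8), hydride (36.0).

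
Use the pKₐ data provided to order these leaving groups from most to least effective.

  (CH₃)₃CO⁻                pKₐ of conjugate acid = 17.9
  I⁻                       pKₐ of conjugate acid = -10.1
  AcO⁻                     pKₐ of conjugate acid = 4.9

I⁻ > AcO⁻ > (CH₃)₃CO⁻

Lower conjugate-acid pKₐ ⇒ weaker base ⇒ better leaving group.
Sorting by the given values: I⁻ (-10.1), AcO⁻ (4.9), (CH₃)₃CO⁻ (17.9).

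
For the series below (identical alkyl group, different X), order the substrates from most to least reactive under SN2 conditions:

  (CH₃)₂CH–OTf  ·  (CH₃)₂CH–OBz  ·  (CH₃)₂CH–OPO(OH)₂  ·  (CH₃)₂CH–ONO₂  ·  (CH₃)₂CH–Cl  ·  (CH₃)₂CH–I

The skeletons are identical, so relative rate is governed entirely by leaving-group ability.
A good leaving group is a weak base: the lower the pKₐ of its conjugate acid, the more readily it departs.
(CH₃)₂CH–OTf loses OTf⁻: pKₐ(CF₃SO₃H (triflic acid)) ≈ -14
(CH₃)₂CH–I loses I⁻: pKₐ(HI) ≈ -10
(CH₃)₂CH–Cl loses Cl⁻: pKₐ(HCl) ≈ -7
(CH₃)₂CH–ONO₂ loses NO₃⁻: pKₐ(HNO₃) ≈ -1.3
(CH₃)₂CH–OPO(OH)₂ loses H₂PO₄⁻: pKₐ(H₃PO₄) ≈ 2.1
(CH₃)₂CH–OBz loses PhCOO⁻: pKₐ(C₆H₅COOH) ≈ 4.2

(CH₃)₂CH–OTf > (CH₃)₂CH–I > (CH₃)₂CH–Cl > (CH₃)₂CH–ONO₂ > (CH₃)₂CH–OPO(OH)₂ > (CH₃)₂CH–OBz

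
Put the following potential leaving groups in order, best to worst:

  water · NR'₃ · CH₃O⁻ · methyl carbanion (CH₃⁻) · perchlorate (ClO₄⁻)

perchlorate (ClO₄⁻) > water > NR'₃ > CH₃O⁻ > methyl carbanion (CH₃⁻)

Leaving-group ability tracks the stability of the departed species; conjugate-acid pKₐ is the usual yardstick (lower pKₐ → better LG).
perchlorate (ClO₄⁻): pKₐ(HClO₄) ≈ -10
water: pKₐ(H₃O⁺) ≈ -1.7
NR'₃: pKₐ(R'₃NH⁺) ≈ 10.7
CH₃O⁻: pKₐ(CH₃OH) ≈ 15.5
methyl carbanion (CH₃⁻): pKₐ(CH₄) ≈ 48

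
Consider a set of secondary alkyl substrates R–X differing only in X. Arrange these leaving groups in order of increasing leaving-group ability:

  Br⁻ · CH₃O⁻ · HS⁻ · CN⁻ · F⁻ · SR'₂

The more stable X⁻ (or X) is on its own — i.e. the weaker a base it is — the better a leaving group it makes.
Br⁻: pKₐ(HBr) ≈ -9
SR'₂: pKₐ(R'₂SH⁺) ≈ -7
F⁻: pKₐ(HF) ≈ 3.2
HS⁻: pKₐ(H₂S) ≈ 7
CN⁻: pKₐ(HCN) ≈ 9.2
CH₃O⁻: pKₐ(CH₃OH) ≈ 15.5
The question asks for worst first, so the sequence is read in increasing leaving-group ability.

CH₃O⁻ < CN⁻ < HS⁻ < F⁻ < SR'₂ < Br⁻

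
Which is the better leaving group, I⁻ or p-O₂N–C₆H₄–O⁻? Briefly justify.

I⁻ is the better leaving group.
pKₐ(HI) ≈ -10 versus pKₐ(p-nitrophenol) ≈ 7.2: I⁻ is the much weaker base.
Large, highly polarisable; very weak base.

I⁻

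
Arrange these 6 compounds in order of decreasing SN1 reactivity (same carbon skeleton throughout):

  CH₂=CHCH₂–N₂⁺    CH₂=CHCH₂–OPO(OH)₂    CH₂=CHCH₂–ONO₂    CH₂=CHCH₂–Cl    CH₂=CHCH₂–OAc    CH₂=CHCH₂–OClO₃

The skeletons are identical, so relative rate is governed entirely by leaving-group ability.
The more stable X⁻ (or X) is on its own — i.e. the weaker a base it is — the better a leaving group it makes.
CH₂=CHCH₂–N₂⁺ loses N₂: no meaningful conjugate acid; N₂ departs as an exceptionally stable neutral molecule
CH₂=CHCH₂–OClO₃ loses ClO₄⁻: pKₐ(HClO₄) ≈ -10
CH₂=CHCH₂–Cl loses Cl⁻: pKₐ(HCl) ≈ -7
CH₂=CHCH₂–ONO₂ loses NO₃⁻: pKₐ(HNO₃) ≈ -1.3
CH₂=CHCH₂–OPO(OH)₂ loses H₂PO₄⁻: pKₐ(H₃PO₄) ≈ 2.1
CH₂=CHCH₂–OAc loses AcO⁻: pKₐ(CH₃COOH) ≈ 4.8

CH₂=CHCH₂–N₂⁺ > CH₂=CHCH₂–OClO₃ > CH₂=CHCH₂–Cl > CH₂=CHCH₂–ONO₂ > CH₂=CHCH₂–OPO(OH)₂ > CH₂=CHCH₂–OAc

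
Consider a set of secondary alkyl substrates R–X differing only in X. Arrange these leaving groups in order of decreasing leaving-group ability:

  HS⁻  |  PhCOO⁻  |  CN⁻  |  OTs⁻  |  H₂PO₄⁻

The more stable X⁻ (or X) is on its own — i.e. the weaker a base it is — the better a leaving group it makes.
OTs⁻: pKₐ(p-CH₃C₆H₄SO₃H (TsOH)) ≈ -2.8 — resonance-delocalised arenesulfonate
H₂PO₄⁻: pKₐ(H₃PO₄) ≈ 2.1
PhCOO⁻: pKₐ(C₆H₅COOH) ≈ 4.2
HS⁻: pKₐ(H₂S) ≈ 7
CN⁻: pKₐ(HCN) ≈ 9.2 — sp carbon stabilises the charge somewhat, but still a poor LG

OTs⁻ > H₂PO₄⁻ > PhCOO⁻ > HS⁻ > CN⁻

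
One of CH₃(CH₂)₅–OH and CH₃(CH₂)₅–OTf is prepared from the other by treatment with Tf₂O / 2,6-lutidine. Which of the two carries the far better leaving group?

CH₃(CH₂)₅–OTf

From CH₃(CH₂)₅–OH the departing group would be OH⁻ (pKₐ(H₂O) ≈ 15.7). Strong base; essentially never leaves without prior activation.
From CH₃(CH₂)₅–OTf the leaving group is OTf⁻ (pKₐ(CF₃SO₃H (triflic acid)) ≈ -14). Charge spread over three oxygens and a CF₃ group; the premier leaving group in synthesis.
Treatment with Tf₂O / 2,6-lutidine works by converting the hydroxyl into a triflate, making CH₃(CH₂)₅–OTf enormously more reactive.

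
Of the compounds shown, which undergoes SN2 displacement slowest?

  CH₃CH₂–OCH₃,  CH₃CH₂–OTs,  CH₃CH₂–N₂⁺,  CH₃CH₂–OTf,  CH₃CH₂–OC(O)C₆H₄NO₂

With the same alkyl group throughout, only the leaving group differentiates the rates.
The more stable X⁻ (or X) is on its own — i.e. the weaker a base it is — the better a leaving group it makes.
CH₃CH₂–N₂⁺ loses N₂: no meaningful conjugate acid; N₂ departs as an exceptionally stable neutral molecule
CH₃CH₂–OTf loses OTf⁻: pKₐ(CF₃SO₃H (triflic acid)) ≈ -14
CH₃CH₂–OTs loses OTs⁻: pKₐ(p-CH₃C₆H₄SO₃H (TsOH)) ≈ -2.8
CH₃CH₂–OC(O)C₆H₄NO₂ loses p-O₂N–C₆H₄–COO⁻: pKₐ(p-nitrobenzoic acid) ≈ 3.4
CH₃CH₂–OCH₃ loses CH₃O⁻: pKₐ(CH₃OH) ≈ 15.5

CH₃CH₂–OCH₃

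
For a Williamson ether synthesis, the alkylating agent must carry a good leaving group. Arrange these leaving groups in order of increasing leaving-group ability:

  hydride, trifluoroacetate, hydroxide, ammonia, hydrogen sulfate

The more stable X⁻ (or X) is on its own — i.e. the weaker a base it is — the better a leaving group it makes.
hydrogen sulfate: pKₐ(H₂SO₄) ≈ -3
trifluoroacetate: pKₐ(CF₃COOH) ≈ 0.2 — strongly electron-withdrawing CF₃ stabilises the carboxylate
ammonia: pKₐ(NH₄⁺) ≈ 9.2 — neutral but moderately basic; leaves from R–NH₃⁺
hydroxide: pKₐ(H₂O) ≈ 15.7 — strong base; essentially never leaves without prior activation
hydride: pKₐ(H₂) ≈ 36
Reversing gives the worst-to-best order requested.

hydride < hydroxide < ammonia < trifluoroacetate < hydrogen sulfate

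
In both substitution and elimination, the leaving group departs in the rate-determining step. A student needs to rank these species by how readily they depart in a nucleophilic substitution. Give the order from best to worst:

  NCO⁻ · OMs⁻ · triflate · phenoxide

triflate > OMs⁻ > NCO⁻ > phenoxide

triflate: pKₐ(CF₃SO₃H (triflic acid)) ≈ -14
OMs⁻: pKₐ(CH₃SO₃H (MsOH)) ≈ -1.9 — resonance-delocalised alkanesulfonate
NCO⁻: pKₐ(HOCN) ≈ 3.5 — resonance between N and O
phenoxide: pKₐ(C₆H₅OH (phenol)) ≈ 10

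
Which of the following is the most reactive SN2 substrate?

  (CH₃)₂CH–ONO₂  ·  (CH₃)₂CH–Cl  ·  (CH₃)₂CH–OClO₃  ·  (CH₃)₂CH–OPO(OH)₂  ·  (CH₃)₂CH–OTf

(CH₃)₂CH–OTf

Identical carbon frameworks mean the comparison reduces to leaving-group quality.
Rank by basicity of the departing species: weakest base leaves most easily.
(CH₃)₂CH–OTf loses OTf⁻: pKₐ(CF₃SO₃H (triflic acid)) ≈ -14
(CH₃)₂CH–OClO₃ loses ClO₄⁻: pKₐ(HClO₄) ≈ -10
(CH₃)₂CH–Cl loses Cl⁻: pKₐ(HCl) ≈ -7
(CH₃)₂CH–ONO₂ loses NO₃⁻: pKₐ(HNO₃) ≈ -1.3
(CH₃)₂CH–OPO(OH)₂ loses H₂PO₄⁻: pKₐ(H₃PO₄) ≈ 2.1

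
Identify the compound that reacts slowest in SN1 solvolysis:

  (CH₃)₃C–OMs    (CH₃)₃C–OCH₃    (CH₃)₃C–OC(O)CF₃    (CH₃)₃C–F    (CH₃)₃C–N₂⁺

Same R in every case — rank the leaving groups.
The more stable X⁻ (or X) is on its own — i.e. the weaker a base it is — the better a leaving group it makes.
(CH₃)₃C–N₂⁺ loses N₂: no meaningful conjugate acid; N₂ departs as an exceptionally stable neutral molecule
(CH₃)₃C–OMs loses OMs⁻: pKₐ(CH₃SO₃H (MsOH)) ≈ -1.9
(CH₃)₃C–OC(O)CF₃ loses CF₃COO⁻: pKₐ(CF₃COOH) ≈ 0.2
(CH₃)₃C–F loses F⁻: pKₐ(HF) ≈ 3.2
(CH₃)₃C–OCH₃ loses CH₃O⁻: pKₐ(CH₃OH) ≈ 15.5

(CH₃)₃C–OCH₃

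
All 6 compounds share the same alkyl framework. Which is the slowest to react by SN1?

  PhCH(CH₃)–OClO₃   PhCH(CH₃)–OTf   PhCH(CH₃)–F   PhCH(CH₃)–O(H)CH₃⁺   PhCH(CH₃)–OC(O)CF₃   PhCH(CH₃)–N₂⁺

With the same alkyl group throughout, only the leaving group differentiates the rates.
Leaving-group ability tracks the stability of the departed species; conjugate-acid pKₐ is the usual yardstick (lower pKₐ → better LG).
PhCH(CH₃)–N₂⁺ loses N₂: no meaningful conjugate acid; N₂ departs as an exceptionally stable neutral molecule
PhCH(CH₃)–OTf loses OTf⁻: pKₐ(CF₃SO₃H (triflic acid)) ≈ -14
PhCH(CH₃)–OClO₃ loses ClO₄⁻: pKₐ(HClO₄) ≈ -10
PhCH(CH₃)–O(H)CH₃⁺ loses R'OH: pKₐ(R'OH₂⁺) ≈ -2.4
PhCH(CH₃)–OC(O)CF₃ loses CF₃COO⁻: pKₐ(CF₃COOH) ≈ 0.2
PhCH(CH₃)–F loses F⁻: pKₐ(HF) ≈ 3.2

PhCH(CH₃)–F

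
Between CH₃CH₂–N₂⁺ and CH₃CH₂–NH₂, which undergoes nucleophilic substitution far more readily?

CH₃CH₂–N₂⁺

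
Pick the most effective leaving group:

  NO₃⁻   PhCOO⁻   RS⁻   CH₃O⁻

NO₃⁻

Rank by basicity of the departing species: weakest base leaves most easily.
NO₃⁻: pKₐ(HNO₃) ≈ -1.3
PhCOO⁻: pKₐ(C₆H₅COOH) ≈ 4.2
RS⁻: pKₐ(RSH (a thiol)) ≈ 10.5
CH₃O⁻: pKₐ(CH₃OH) ≈ 15.5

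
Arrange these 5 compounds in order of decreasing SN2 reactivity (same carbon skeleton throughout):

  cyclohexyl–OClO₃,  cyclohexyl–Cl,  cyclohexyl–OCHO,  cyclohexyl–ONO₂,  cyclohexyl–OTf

With the same alkyl group throughout, only the leaving group differentiates the rates.
Rank by basicity of the departing species: weakest base leaves most easily.
cyclohexyl–OTf loses OTf⁻: pKₐ(CF₃SO₃H (triflic acid)) ≈ -14
cyclohexyl–OClO₃ loses ClO₄⁻: pKₐ(HClO₄) ≈ -10
cyclohexyl–Cl loses Cl⁻: pKₐ(HCl) ≈ -7
cyclohexyl–ONO₂ loses NO₃⁻: pKₐ(HNO₃) ≈ -1.3
cyclohexyl–OCHO loses HCOO⁻: pKₐ(HCOOH) ≈ 3.8

cyclohexyl–OTf > cyclohexyl–OClO₃ > cyclohexyl–Cl > cyclohexyl–ONO₂ > cyclohexyl–OCHO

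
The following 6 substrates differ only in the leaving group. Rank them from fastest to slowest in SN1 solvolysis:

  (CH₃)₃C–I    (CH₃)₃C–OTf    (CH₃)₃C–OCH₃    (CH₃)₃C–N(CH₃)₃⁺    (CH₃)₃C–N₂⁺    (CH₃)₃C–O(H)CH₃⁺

Identical carbon frameworks mean the comparison reduces to leaving-group quality.
A good leaving group is a weak base: the lower the pKₐ of its conjugate acid, the more readily it departs.
(CH₃)₃C–N₂⁺ loses N₂: no meaningful conjugate acid; N₂ departs as an exceptionally stable neutral molecule
(CH₃)₃C–OTf loses OTf⁻: pKₐ(CF₃SO₃H (triflic acid)) ≈ -14
(CH₃)₃C–I loses I⁻: pKₐ(HI) ≈ -10
(CH₃)₃C–O(H)CH₃⁺ loses R'OH: pKₐ(R'OH₂⁺) ≈ -2.4
(CH₃)₃C–N(CH₃)₃⁺ loses NR'₃: pKₐ(R'₃NH⁺) ≈ 10.7
(CH₃)₃C–OCH₃ loses CH₃O⁻: pKₐ(CH₃OH) ≈ 15.5

(CH₃)₃C–N₂⁺ > (CH₃)₃C–OTf > (CH₃)₃C–I > (CH₃)₃C–O(H)CH₃⁺ > (CH₃)₃C–N(CH₃)₃⁺ > (CH₃)₃C–OCH₃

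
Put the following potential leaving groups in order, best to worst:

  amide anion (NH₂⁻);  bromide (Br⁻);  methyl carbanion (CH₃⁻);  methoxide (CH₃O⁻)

bromide (Br⁻): pKₐ(HBr) ≈ -9 — weak base; good leaving group
methoxide (CH₃O⁻): pKₐ(CH₃OH) ≈ 15.5 — strong base; alkoxides do not leave unassisted
amide anion (NH₂⁻): pKₐ(NH₃) ≈ 38
methyl carbanion (CH₃⁻): pKₐ(CH₄) ≈ 48 — unstabilised carbanion; the worst conceivable leaving group

bromide (Br⁻) > methoxide (CH₃O⁻) > amide anion (NH₂⁻) > methyl carbanion (CH₃⁻)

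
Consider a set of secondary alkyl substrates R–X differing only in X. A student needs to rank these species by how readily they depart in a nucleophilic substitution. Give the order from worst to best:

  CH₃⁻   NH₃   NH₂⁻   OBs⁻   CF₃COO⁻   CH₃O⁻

CH₃⁻ < NH₂⁻ < CH₃O⁻ < NH₃ < CF₃COO⁻ < OBs⁻

The more stable X⁻ (or X) is on its own — i.e. the weaker a base it is — the better a leaving group it makes.
OBs⁻: pKₐ(p-BrC₆H₄SO₃H) ≈ -2.8
CF₃COO⁻: pKₐ(CF₃COOH) ≈ 0.2
NH₃: pKₐ(NH₄⁺) ≈ 9.2
CH₃O⁻: pKₐ(CH₃OH) ≈ 15.5
NH₂⁻: pKₐ(NH₃) ≈ 38
CH₃⁻: pKₐ(CH₄) ≈ 48
Reversing gives the worst-to-best order requested.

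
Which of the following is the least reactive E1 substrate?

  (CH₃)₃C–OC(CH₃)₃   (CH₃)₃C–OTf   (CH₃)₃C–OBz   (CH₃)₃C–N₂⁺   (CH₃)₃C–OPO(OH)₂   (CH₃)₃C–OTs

With the same alkyl group throughout, only the leaving group differentiates the rates.
Rank by basicity of the departing species: weakest base leaves most easily.
(CH₃)₃C–N₂⁺ loses N₂: no meaningful conjugate acid; N₂ departs as an exceptionally stable neutral molecule
(CH₃)₃C–OTf loses OTf⁻: pKₐ(CF₃SO₃H (triflic acid)) ≈ -14
(CH₃)₃C–OTs loses OTs⁻: pKₐ(p-CH₃C₆H₄SO₃H (TsOH)) ≈ -2.8
(CH₃)₃C–OPO(OH)₂ loses H₂PO₄⁻: pKₐ(H₃PO₄) ≈ 2.1
(CH₃)₃C–OBz loses PhCOO⁻: pKₐ(C₆H₅COOH) ≈ 4.2
(CH₃)₃C–OC(CH₃)₃ loses (CH₃)₃CO⁻: pKₐ(t-BuOH) ≈ 18

(CH₃)₃C–OC(CH₃)₃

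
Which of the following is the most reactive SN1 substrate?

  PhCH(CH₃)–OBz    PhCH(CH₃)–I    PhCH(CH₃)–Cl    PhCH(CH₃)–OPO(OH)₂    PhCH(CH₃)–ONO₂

With the same alkyl group throughout, only the leaving group differentiates the rates.
Rank by basicity of the departing species: weakest base leaves most easily.
PhCH(CH₃)–I loses I⁻: pKₐ(HI) ≈ -10
PhCH(CH₃)–Cl loses Cl⁻: pKₐ(HCl) ≈ -7
PhCH(CH₃)–ONO₂ loses NO₃⁻: pKₐ(HNO₃) ≈ -1.3
PhCH(CH₃)–OPO(OH)₂ loses H₂PO₄⁻: pKₐ(H₃PO₄) ≈ 2.1
PhCH(CH₃)–OBz loses PhCOO⁻: pKₐ(C₆H₅COOH) ≈ 4.2

PhCH(CH₃)–I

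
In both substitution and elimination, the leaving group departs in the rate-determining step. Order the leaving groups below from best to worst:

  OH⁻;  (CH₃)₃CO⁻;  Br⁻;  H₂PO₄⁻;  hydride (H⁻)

Br⁻: pKₐ(HBr) ≈ -9 — weak base; good leaving group
H₂PO₄⁻: pKₐ(H₃PO₄) ≈ 2.1
OH⁻: pKₐ(H₂O) ≈ 15.7 — strong base; essentially never leaves without prior activation
(CH₃)₃CO⁻: pKₐ(t-BuOH) ≈ 18 — bulky, strongly basic alkoxide
hydride (H⁻): pKₐ(H₂) ≈ 36 — extremely strong base; leaves only in special hydride-transfer contexts

Br⁻ > H₂PO₄⁻ > OH⁻ > (CH₃)₃CO⁻ > hydride (H⁻)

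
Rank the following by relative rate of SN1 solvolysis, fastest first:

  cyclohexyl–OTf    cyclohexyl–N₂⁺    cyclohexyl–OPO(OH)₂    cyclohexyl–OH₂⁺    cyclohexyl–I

cyclohexyl–N₂⁺ > cyclohexyl–OTf > cyclohexyl–I > cyclohexyl–OH₂⁺ > cyclohexyl–OPO(OH)₂

Same R in every case — rank the leaving groups.
A good leaving group is a weak base: the lower the pKₐ of its conjugate acid, the more readily it departs.
cyclohexyl–N₂⁺ loses N₂: no meaningful conjugate acid; N₂ departs as an exceptionally stable neutral molecule
cyclohexyl–OTf loses OTf⁻: pKₐ(CF₃SO₃H (triflic acid)) ≈ -14
cyclohexyl–I loses I⁻: pKₐ(HI) ≈ -10
cyclohexyl–OH₂⁺ loses H₂O: pKₐ(H₃O⁺) ≈ -1.7
cyclohexyl–OPO(OH)₂ loses H₂PO₄⁻: pKₐ(H₃PO₄) ≈ 2.1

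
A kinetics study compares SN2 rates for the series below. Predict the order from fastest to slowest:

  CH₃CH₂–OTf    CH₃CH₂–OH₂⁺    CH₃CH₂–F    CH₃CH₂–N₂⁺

Identical carbon frameworks mean the comparison reduces to leaving-group quality.
A good leaving group is a weak base: the lower the pKₐ of its conjugate acid, the more readily it departs.
CH₃CH₂–N₂⁺ loses N₂: no meaningful conjugate acid; N₂ departs as an exceptionally stable neutral molecule
CH₃CH₂–OTf loses OTf⁻: pKₐ(CF₃SO₃H (triflic acid)) ≈ -14
CH₃CH₂–OH₂⁺ loses H₂O: pKₐ(H₃O⁺) ≈ -1.7
CH₃CH₂–F loses F⁻: pKₐ(HF) ≈ 3.2

CH₃CH₂–N₂⁺ > CH₃CH₂–OTf > CH₃CH₂–OH₂⁺ > CH₃CH₂–F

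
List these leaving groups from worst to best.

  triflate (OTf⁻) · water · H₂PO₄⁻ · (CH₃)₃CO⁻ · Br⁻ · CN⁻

(CH₃)₃CO⁻ < CN⁻ < H₂PO₄⁻ < water < Br⁻ < triflate (OTf⁻)

The more stable X⁻ (or X) is on its own — i.e. the weaker a base it is — the better a leaving group it makes.
triflate (OTf⁻): pKₐ(CF₃SO₃H (triflic acid)) ≈ -14
Br⁻: pKₐ(HBr) ≈ -9
water: pKₐ(H₃O⁺) ≈ -1.7
H₂PO₄⁻: pKₐ(H₃PO₄) ≈ 2.1
CN⁻: pKₐ(HCN) ≈ 9.2
(CH₃)₃CO⁻: pKₐ(t-BuOH) ≈ 18
The question asks for worst first, so the sequence is read in increasing leaving-group ability.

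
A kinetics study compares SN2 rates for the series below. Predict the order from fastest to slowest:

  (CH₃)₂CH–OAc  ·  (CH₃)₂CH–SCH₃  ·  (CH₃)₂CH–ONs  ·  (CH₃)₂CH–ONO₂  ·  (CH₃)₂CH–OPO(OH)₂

(CH₃)₂CH–ONs > (CH₃)₂CH–ONO₂ > (CH₃)₂CH–OPO(OH)₂ > (CH₃)₂CH–OAc > (CH₃)₂CH–SCH₃

The skeletons are identical, so relative rate is governed entirely by leaving-group ability.
Leaving-group ability tracks the stability of the departed species; conjugate-acid pKₐ is the usual yardstick (lower pKₐ → better LG).
(CH₃)₂CH–ONs loses ONs⁻: pKₐ(p-O₂NC₆H₄SO₃H) ≈ -3.5
(CH₃)₂CH–ONO₂ loses NO₃⁻: pKₐ(HNO₃) ≈ -1.3
(CH₃)₂CH–OPO(OH)₂ loses H₂PO₄⁻: pKₐ(H₃PO₄) ≈ 2.1
(CH₃)₂CH–OAc loses AcO⁻: pKₐ(CH₃COOH) ≈ 4.8
(CH₃)₂CH–SCH₃ loses RS⁻: pKₐ(RSH (a thiol)) ≈ 10.5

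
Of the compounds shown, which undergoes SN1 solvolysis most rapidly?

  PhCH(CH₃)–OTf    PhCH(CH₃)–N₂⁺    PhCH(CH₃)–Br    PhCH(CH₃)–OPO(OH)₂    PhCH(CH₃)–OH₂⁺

Identical carbon frameworks mean the comparison reduces to leaving-group quality.
Rank by basicity of the departing species: weakest base leaves most easily.
PhCH(CH₃)–N₂⁺ loses N₂: no meaningful conjugate acid; N₂ departs as an exceptionally stable neutral molecule
PhCH(CH₃)–OTf loses OTf⁻: pKₐ(CF₃SO₃H (triflic acid)) ≈ -14
PhCH(CH₃)–Br loses Br⁻: pKₐ(HBr) ≈ -9
PhCH(CH₃)–OH₂⁺ loses H₂O: pKₐ(H₃O⁺) ≈ -1.7
PhCH(CH₃)–OPO(OH)₂ loses H₂PO₄⁻: pKₐ(H₃PO₄) ≈ 2.1

PhCH(CH₃)–N₂⁺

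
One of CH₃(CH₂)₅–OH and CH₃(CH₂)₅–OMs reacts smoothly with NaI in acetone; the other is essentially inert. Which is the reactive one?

From CH₃(CH₂)₅–OH the departing group would be OH⁻ (pKₐ(H₂O) ≈ 15.7). Strong base; essentially never leaves without prior activation.
From CH₃(CH₂)₅–OMs the leaving group is OMs⁻ (pKₐ(CH₃SO₃H (MsOH)) ≈ -1.9). Resonance-delocalised alkanesulfonate.
(In practice CH₃(CH₂)₅–OMs is made from CH₃(CH₂)₅–OH by treatment with MsCl / Et₃N, converting the hydroxyl into a mesylate.)

CH₃(CH₂)₅–OMs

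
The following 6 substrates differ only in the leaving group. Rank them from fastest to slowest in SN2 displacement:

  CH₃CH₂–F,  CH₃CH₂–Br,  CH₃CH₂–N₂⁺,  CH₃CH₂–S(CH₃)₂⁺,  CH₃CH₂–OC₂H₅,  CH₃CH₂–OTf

With the same alkyl group throughout, only the leaving group differentiates the rates.
Leaving-group ability tracks the stability of the departed species; conjugate-acid pKₐ is the usual yardstick (lower pKₐ → better LG).
CH₃CH₂–N₂⁺ loses N₂: no meaningful conjugate acid; N₂ departs as an exceptionally stable neutral molecule
CH₃CH₂–OTf loses OTf⁻: pKₐ(CF₃SO₃H (triflic acid)) ≈ -14
CH₃CH₂–Br loses Br⁻: pKₐ(HBr) ≈ -9
CH₃CH₂–S(CH₃)₂⁺ loses SR'₂: pKₐ(R'₂SH⁺) ≈ -7
CH₃CH₂–F loses F⁻: pKₐ(HF) ≈ 3.2
CH₃CH₂–OC₂H₅ loses CH₃CH₂O⁻: pKₐ(CH₃CH₂OH) ≈ 16

CH₃CH₂–N₂⁺ > CH₃CH₂–OTf > CH₃CH₂–Br > CH₃CH₂–S(CH₃)₂⁺ > CH₃CH₂–F > CH₃CH₂–OC₂H₅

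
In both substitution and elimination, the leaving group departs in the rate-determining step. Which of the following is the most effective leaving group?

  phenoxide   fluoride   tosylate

tosylate

Rank by basicity of the departing species: weakest base leaves most easily.
tosylate: pKₐ(p-CH₃C₆H₄SO₃H (TsOH)) ≈ -2.8
fluoride: pKₐ(HF) ≈ 3.2
phenoxide: pKₐ(C₆H₅OH (phenol)) ≈ 10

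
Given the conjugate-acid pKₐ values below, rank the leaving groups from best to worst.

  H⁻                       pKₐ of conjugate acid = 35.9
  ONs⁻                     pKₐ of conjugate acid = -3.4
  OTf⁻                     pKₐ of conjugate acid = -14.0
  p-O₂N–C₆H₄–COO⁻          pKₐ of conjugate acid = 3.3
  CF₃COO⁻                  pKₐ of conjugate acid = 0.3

OTf⁻ > ONs⁻ > CF₃COO⁻ > p-O₂N–C₆H₄–COO⁻ > H⁻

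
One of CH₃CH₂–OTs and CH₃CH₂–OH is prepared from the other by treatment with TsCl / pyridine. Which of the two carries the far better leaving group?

From CH₃CH₂–OH the departing group would be OH⁻ (pKₐ(H₂O) ≈ 15.7). Strong base; essentially never leaves without prior activation.
From CH₃CH₂–OTs the leaving group is OTs⁻ (pKₐ(p-CH₃C₆H₄SO₃H (TsOH)) ≈ -2.8). Resonance-delocalised arenesulfonate.
Treatment with TsCl / pyridine works by converting the hydroxyl into a tosylate, making CH₃CH₂–OTs enormously more reactive.

CH₃CH₂–OTs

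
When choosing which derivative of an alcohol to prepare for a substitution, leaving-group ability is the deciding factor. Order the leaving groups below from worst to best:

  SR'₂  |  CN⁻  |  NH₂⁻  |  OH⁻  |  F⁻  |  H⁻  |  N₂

N₂: no meaningful conjugate acid; N₂ departs as an exceptionally stable neutral molecule
SR'₂: pKₐ(R'₂SH⁺) ≈ -7 — neutral; leaves from a sulfonium salt (R–SR'₂⁺)
F⁻: pKₐ(HF) ≈ 3.2 — small and strongly basic; the poor halide leaving group
CN⁻: pKₐ(HCN) ≈ 9.2
OH⁻: pKₐ(H₂O) ≈ 15.7 — strong base; essentially never leaves without prior activation
H⁻: pKₐ(H₂) ≈ 36
NH₂⁻: pKₐ(NH₃) ≈ 38 — extremely strong base; never a leaving group
The question asks for worst first, so the sequence is read in increasing leaving-group ability.

NH₂⁻ < H⁻ < OH⁻ < CN⁻ < F⁻ < SR'₂ < N₂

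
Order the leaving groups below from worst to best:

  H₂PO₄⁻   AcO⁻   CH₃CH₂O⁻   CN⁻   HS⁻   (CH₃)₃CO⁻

(CH₃)₃CO⁻ < CH₃CH₂O⁻ < CN⁻ < HS⁻ < AcO⁻ < H₂PO₄⁻

Rank by basicity of the departing species: weakest base leaves most easily.
H₂PO₄⁻: pKₐ(H₃PO₄) ≈ 2.1
AcO⁻: pKₐ(CH₃COOH) ≈ 4.8
HS⁻: pKₐ(H₂S) ≈ 7
CN⁻: pKₐ(HCN) ≈ 9.2
CH₃CH₂O⁻: pKₐ(CH₃CH₂OH) ≈ 16
(CH₃)₃CO⁻: pKₐ(t-BuOH) ≈ 18
Listed from poorest to best leaving group as asked.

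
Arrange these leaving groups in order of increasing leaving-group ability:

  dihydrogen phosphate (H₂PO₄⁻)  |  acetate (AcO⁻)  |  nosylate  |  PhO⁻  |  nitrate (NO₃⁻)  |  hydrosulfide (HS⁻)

PhO⁻ < hydrosulfide (HS⁻) < acetate (AcO⁻) < dihydrogen phosphate (H₂PO₄⁻) < nitrate (NO₃⁻) < nosylate

A good leaving group is a weak base: the lower the pKₐ of its conjugate acid, the more readily it departs.
nosylate: pKₐ(p-O₂NC₆H₄SO₃H) ≈ -3.5
nitrate (NO₃⁻): pKₐ(HNO₃) ≈ -1.3
dihydrogen phosphate (H₂PO₄⁻): pKₐ(H₃PO₄) ≈ 2.1 — moderate base; biological leaving group after further activation
acetate (AcO⁻): pKₐ(CH₃COOH) ≈ 4.8 — resonance-stabilised but still a weak base
hydrosulfide (HS⁻): pKₐ(H₂S) ≈ 7 — larger and more polarisable than the oxygen analogue
PhO⁻: pKₐ(C₆H₅OH (phenol)) ≈ 10
The question asks for worst first, so the sequence is read in increasing leaving-group ability.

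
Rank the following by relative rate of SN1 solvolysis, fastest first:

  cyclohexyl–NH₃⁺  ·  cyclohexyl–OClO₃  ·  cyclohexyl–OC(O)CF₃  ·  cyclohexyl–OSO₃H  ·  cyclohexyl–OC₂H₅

The skeletons are identical, so relative rate is governed entirely by leaving-group ability.
A good leaving group is a weak base: the lower the pKₐ of its conjugate acid, the more readily it departs.
cyclohexyl–OClO₃ loses ClO₄⁻: pKₐ(HClO₄) ≈ -10
cyclohexyl–OSO₃H loses HSO₄⁻: pKₐ(H₂SO₄) ≈ -3
cyclohexyl–OC(O)CF₃ loses CF₃COO⁻: pKₐ(CF₃COOH) ≈ 0.2
cyclohexyl–NH₃⁺ loses NH₃: pKₐ(NH₄⁺) ≈ 9.2
cyclohexyl–OC₂H₅ loses CH₃CH₂O⁻: pKₐ(CH₃CH₂OH) ≈ 16

cyclohexyl–OClO₃ > cyclohexyl–OSO₃H > cyclohexyl–OC(O)CF₃ > cyclohexyl–NH₃⁺ > cyclohexyl–OC₂H₅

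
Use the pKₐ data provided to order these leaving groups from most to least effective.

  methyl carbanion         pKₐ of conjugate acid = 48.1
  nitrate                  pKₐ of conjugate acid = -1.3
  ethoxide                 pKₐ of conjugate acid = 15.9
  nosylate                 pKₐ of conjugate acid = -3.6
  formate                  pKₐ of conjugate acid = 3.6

nosylate > nitrate > formate > ethoxide > methyl carbanion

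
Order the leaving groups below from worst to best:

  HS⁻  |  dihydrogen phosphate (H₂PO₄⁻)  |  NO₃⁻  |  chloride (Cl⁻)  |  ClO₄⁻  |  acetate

HS⁻ < acetate < dihydrogen phosphate (H₂PO₄⁻) < NO₃⁻ < chloride (Cl⁻) < ClO₄⁻

Rank by basicity of the departing species: weakest base leaves most easily.
ClO₄⁻: pKₐ(HClO₄) ≈ -10
chloride (Cl⁻): pKₐ(HCl) ≈ -7
NO₃⁻: pKₐ(HNO₃) ≈ -1.3
dihydrogen phosphate (H₂PO₄⁻): pKₐ(H₃PO₄) ≈ 2.1
acetate: pKₐ(CH₃COOH) ≈ 4.8
HS⁻: pKₐ(H₂S) ≈ 7
Listed from poorest to best leaving group as asked.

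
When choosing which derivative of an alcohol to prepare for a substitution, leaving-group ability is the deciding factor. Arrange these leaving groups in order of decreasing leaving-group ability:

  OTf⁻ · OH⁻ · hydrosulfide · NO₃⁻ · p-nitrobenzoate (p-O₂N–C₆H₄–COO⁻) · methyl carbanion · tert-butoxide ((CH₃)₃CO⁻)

OTf⁻ > NO₃⁻ > p-nitrobenzoate (p-O₂N–C₆H₄–COO⁻) > hydrosulfide > OH⁻ > tert-butoxide ((CH₃)₃CO⁻) > methyl carbanion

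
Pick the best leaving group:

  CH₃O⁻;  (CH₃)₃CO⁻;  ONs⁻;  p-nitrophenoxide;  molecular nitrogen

Leaving-group ability tracks the stability of the departed species; conjugate-acid pKₐ is the usual yardstick (lower pKₐ → better LG).
molecular nitrogen: no meaningful conjugate acid; N₂ departs as an exceptionally stable neutral molecule
ONs⁻: pKₐ(p-O₂NC₆H₄SO₃H) ≈ -3.5
p-nitrophenoxide: pKₐ(p-nitrophenol) ≈ 7.2
CH₃O⁻: pKₐ(CH₃OH) ≈ 15.5
(CH₃)₃CO⁻: pKₐ(t-BuOH) ≈ 18

molecular nitrogen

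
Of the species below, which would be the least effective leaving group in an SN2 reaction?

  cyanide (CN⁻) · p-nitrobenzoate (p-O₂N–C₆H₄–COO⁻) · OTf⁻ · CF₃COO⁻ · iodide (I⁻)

cyanide (CN⁻)

Leaving-group ability tracks the stability of the departed species; conjugate-acid pKₐ is the usual yardstick (lower pKₐ → better LG).
OTf⁻: pKₐ(CF₃SO₃H (triflic acid)) ≈ -14
iodide (I⁻): pKₐ(HI) ≈ -10
CF₃COO⁻: pKₐ(CF₃COOH) ≈ 0.2
p-nitrobenzoate (p-O₂N–C₆H₄–COO⁻): pKₐ(p-nitrobenzoic acid) ≈ 3.4
cyanide (CN⁻): pKₐ(HCN) ≈ 9.2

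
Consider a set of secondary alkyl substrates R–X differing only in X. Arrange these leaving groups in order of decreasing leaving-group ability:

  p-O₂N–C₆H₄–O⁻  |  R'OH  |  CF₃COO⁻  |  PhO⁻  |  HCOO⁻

The more stable X⁻ (or X) is on its own — i.e. the weaker a base it is — the better a leaving group it makes.
R'OH: pKₐ(R'OH₂⁺) ≈ -2.4 — neutral; leaves from a protonated ether (an oxonium ion, R–O(H)R'⁺)
CF₃COO⁻: pKₐ(CF₃COOH) ≈ 0.2 — strongly electron-withdrawing CF₃ stabilises the carboxylate
HCOO⁻: pKₐ(HCOOH) ≈ 3.8 — resonance-stabilised carboxylate
p-O₂N–C₆H₄–O⁻: pKₐ(p-nitrophenol) ≈ 7.2
PhO⁻: pKₐ(C₆H₅OH (phenol)) ≈ 10

R'OH > CF₃COO⁻ > HCOO⁻ > p-O₂N–C₆H₄–O⁻ > PhO⁻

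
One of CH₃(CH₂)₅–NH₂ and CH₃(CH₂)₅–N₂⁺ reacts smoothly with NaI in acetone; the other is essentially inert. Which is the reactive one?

From CH₃(CH₂)₅–NH₂ the departing group would be NH₂⁻ (pKₐ(NH₃) ≈ 38). Extremely strong base; never a leaving group.
From CH₃(CH₂)₅–N₂⁺ the leaving group is N₂ (no meaningful conjugate acid; N₂ departs as an exceptionally stable neutral molecule).
(In practice CH₃(CH₂)₅–N₂⁺ is made from CH₃(CH₂)₅–NH₂ by diazotisation (NaNO₂ / HCl, 0 °C), generating a diazonium salt that expels N₂.)

CH₃(CH₂)₅–N₂⁺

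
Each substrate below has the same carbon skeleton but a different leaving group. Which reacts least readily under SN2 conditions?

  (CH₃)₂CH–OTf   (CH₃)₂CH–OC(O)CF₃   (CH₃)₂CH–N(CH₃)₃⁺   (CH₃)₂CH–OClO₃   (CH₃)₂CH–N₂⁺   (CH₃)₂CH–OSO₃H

With the same alkyl group throughout, only the leaving group differentiates the rates.
Leaving-group ability tracks the stability of the departed species; conjugate-acid pKₐ is the usual yardstick (lower pKₐ → better LG).
(CH₃)₂CH–N₂⁺ loses N₂: no meaningful conjugate acid; N₂ departs as an exceptionally stable neutral molecule
(CH₃)₂CH–OTf loses OTf⁻: pKₐ(CF₃SO₃H (triflic acid)) ≈ -14
(CH₃)₂CH–OClO₃ loses ClO₄⁻: pKₐ(HClO₄) ≈ -10
(CH₃)₂CH–OSO₃H loses HSO₄⁻: pKₐ(H₂SO₄) ≈ -3
(CH₃)₂CH–OC(O)CF₃ loses CF₃COO⁻: pKₐ(CF₃COOH) ≈ 0.2
(CH₃)₂CH–N(CH₃)₃⁺ loses NR'₃: pKₐ(R'₃NH⁺) ≈ 10.7

(CH₃)₂CH–N(CH₃)₃⁺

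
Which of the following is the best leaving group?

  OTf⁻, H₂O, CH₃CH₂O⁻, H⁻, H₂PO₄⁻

OTf⁻: pKₐ(CF₃SO₃H (triflic acid)) ≈ -14
H₂O: pKₐ(H₃O⁺) ≈ -1.7
H₂PO₄⁻: pKₐ(H₃PO₄) ≈ 2.1
CH₃CH₂O⁻: pKₐ(CH₃CH₂OH) ≈ 16
H⁻: pKₐ(H₂) ≈ 36

OTf⁻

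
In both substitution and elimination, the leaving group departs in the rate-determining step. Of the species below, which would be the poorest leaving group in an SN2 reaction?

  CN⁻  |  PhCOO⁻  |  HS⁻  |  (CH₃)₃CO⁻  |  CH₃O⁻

The more stable X⁻ (or X) is on its own — i.e. the weaker a base it is — the better a leaving group it makes.
PhCOO⁻: pKₐ(C₆H₅COOH) ≈ 4.2
HS⁻: pKₐ(H₂S) ≈ 7
CN⁻: pKₐ(HCN) ≈ 9.2
CH₃O⁻: pKₐ(CH₃OH) ≈ 15.5
(CH₃)₃CO⁻: pKₐ(t-BuOH) ≈ 18

(CH₃)₃CO⁻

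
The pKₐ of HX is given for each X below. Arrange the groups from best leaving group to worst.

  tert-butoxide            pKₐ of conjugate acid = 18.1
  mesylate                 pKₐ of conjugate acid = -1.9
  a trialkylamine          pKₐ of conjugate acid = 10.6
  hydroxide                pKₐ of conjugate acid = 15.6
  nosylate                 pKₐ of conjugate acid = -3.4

Lower conjugate-acid pKₐ ⇒ weaker base ⇒ better leaving group.
Sorting by the given values: nosylate (-3.4), mesylate (-1.9), a trialkylamine (10.6), hydroxide (15.6), tert-butoxide (18.1).

nosylate > mesylate > a trialkylamine > hydroxide > tert-butoxide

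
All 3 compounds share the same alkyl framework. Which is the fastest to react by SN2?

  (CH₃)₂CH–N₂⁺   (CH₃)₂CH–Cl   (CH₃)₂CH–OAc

Identical carbon frameworks mean the comparison reduces to leaving-group quality.
Rank by basicity of the departing species: weakest base leaves most easily.
(CH₃)₂CH–N₂⁺ loses N₂: no meaningful conjugate acid; N₂ departs as an exceptionally stable neutral molecule
(CH₃)₂CH–Cl loses Cl⁻: pKₐ(HCl) ≈ -7
(CH₃)₂CH–OAc loses AcO⁻: pKₐ(CH₃COOH) ≈ 4.8

(CH₃)₂CH–N₂⁺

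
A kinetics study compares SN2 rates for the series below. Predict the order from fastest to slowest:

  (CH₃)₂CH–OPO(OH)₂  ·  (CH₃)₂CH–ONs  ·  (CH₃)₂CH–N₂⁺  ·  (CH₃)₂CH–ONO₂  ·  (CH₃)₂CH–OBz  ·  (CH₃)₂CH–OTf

Identical carbon frameworks mean the comparison reduces to leaving-group quality.
The more stable X⁻ (or X) is on its own — i.e. the weaker a base it is — the better a leaving group it makes.
(CH₃)₂CH–N₂⁺ loses N₂: no meaningful conjugate acid; N₂ departs as an exceptionally stable neutral molecule
(CH₃)₂CH–OTf loses OTf⁻: pKₐ(CF₃SO₃H (triflic acid)) ≈ -14
(CH₃)₂CH–ONs loses ONs⁻: pKₐ(p-O₂NC₆H₄SO₃H) ≈ -3.5
(CH₃)₂CH–ONO₂ loses NO₃⁻: pKₐ(HNO₃) ≈ -1.3
(CH₃)₂CH–OPO(OH)₂ loses H₂PO₄⁻: pKₐ(H₃PO₄) ≈ 2.1
(CH₃)₂CH–OBz loses PhCOO⁻: pKₐ(C₆H₅COOH) ≈ 4.2

(CH₃)₂CH–N₂⁺ > (CH₃)₂CH–OTf > (CH₃)₂CH–ONs > (CH₃)₂CH–ONO₂ > (CH₃)₂CH–OPO(OH)₂ > (CH₃)₂CH–OBz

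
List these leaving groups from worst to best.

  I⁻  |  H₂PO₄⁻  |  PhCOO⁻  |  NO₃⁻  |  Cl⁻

PhCOO⁻ < H₂PO₄⁻ < NO₃⁻ < Cl⁻ < I⁻

Leaving-group ability tracks the stability of the departed species; conjugate-acid pKₐ is the usual yardstick (lower pKₐ → better LG).
I⁻: pKₐ(HI) ≈ -10
Cl⁻: pKₐ(HCl) ≈ -7
NO₃⁻: pKₐ(HNO₃) ≈ -1.3
H₂PO₄⁻: pKₐ(H₃PO₄) ≈ 2.1
PhCOO⁻: pKₐ(C₆H₅COOH) ≈ 4.2
Listed from poorest to best leaving group as asked.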